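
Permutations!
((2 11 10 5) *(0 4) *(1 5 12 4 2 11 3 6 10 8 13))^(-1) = ((0 2 3 6 10 12 4)(1 5 11 8 13))^(-1) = (0 4 12 10 6 3 2)(1 13 8 11 5)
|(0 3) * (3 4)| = 3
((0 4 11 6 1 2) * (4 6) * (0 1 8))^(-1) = (0 8 6)(1 2)(4 11) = ((0 6 8)(1 2)(4 11))^(-1)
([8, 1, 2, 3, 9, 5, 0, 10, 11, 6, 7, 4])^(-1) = [6, 1, 2, 3, 11, 5, 9, 10, 0, 4, 7, 8]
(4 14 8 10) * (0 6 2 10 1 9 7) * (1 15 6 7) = (0 7)(1 9)(2 10 4 14 8 15 6) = [7, 9, 10, 3, 14, 5, 2, 0, 15, 1, 4, 11, 12, 13, 8, 6]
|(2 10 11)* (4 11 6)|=5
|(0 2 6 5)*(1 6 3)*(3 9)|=|(0 2 9 3 1 6 5)|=7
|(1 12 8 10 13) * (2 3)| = 10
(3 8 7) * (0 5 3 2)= (0 5 3 8 7 2)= [5, 1, 0, 8, 4, 3, 6, 2, 7]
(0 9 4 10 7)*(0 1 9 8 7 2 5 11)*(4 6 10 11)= (0 8 7 1 9 6 10 2 5 4 11)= [8, 9, 5, 3, 11, 4, 10, 1, 7, 6, 2, 0]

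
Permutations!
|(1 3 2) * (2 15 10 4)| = |(1 3 15 10 4 2)| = 6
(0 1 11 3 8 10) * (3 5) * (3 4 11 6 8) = [1, 6, 2, 3, 11, 4, 8, 7, 10, 9, 0, 5] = (0 1 6 8 10)(4 11 5)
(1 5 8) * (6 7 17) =[0, 5, 2, 3, 4, 8, 7, 17, 1, 9, 10, 11, 12, 13, 14, 15, 16, 6] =(1 5 8)(6 7 17)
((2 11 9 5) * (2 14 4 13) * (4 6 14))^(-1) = ((2 11 9 5 4 13)(6 14))^(-1) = (2 13 4 5 9 11)(6 14)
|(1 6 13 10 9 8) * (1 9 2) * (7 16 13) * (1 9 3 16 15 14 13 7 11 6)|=10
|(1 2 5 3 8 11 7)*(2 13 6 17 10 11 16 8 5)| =14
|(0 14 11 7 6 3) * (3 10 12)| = 8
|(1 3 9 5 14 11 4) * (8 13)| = 14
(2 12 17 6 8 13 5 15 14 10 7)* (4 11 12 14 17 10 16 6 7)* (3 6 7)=(2 14 16 7)(3 6 8 13 5 15 17)(4 11 12 10)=[0, 1, 14, 6, 11, 15, 8, 2, 13, 9, 4, 12, 10, 5, 16, 17, 7, 3]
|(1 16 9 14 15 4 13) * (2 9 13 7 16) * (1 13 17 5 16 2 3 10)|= |(1 3 10)(2 9 14 15 4 7)(5 16 17)|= 6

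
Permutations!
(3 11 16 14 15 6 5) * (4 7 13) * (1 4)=(1 4 7 13)(3 11 16 14 15 6 5)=[0, 4, 2, 11, 7, 3, 5, 13, 8, 9, 10, 16, 12, 1, 15, 6, 14]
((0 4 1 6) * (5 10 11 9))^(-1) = ((0 4 1 6)(5 10 11 9))^(-1) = (0 6 1 4)(5 9 11 10)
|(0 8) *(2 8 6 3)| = |(0 6 3 2 8)| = 5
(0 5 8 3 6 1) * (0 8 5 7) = (0 7)(1 8 3 6) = [7, 8, 2, 6, 4, 5, 1, 0, 3]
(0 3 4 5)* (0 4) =(0 3)(4 5) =[3, 1, 2, 0, 5, 4]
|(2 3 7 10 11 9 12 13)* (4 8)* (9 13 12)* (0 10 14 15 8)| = 11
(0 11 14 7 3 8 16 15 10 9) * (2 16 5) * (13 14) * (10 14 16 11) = (0 10 9)(2 11 13 16 15 14 7 3 8 5) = [10, 1, 11, 8, 4, 2, 6, 3, 5, 0, 9, 13, 12, 16, 7, 14, 15]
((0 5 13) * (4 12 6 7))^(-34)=(0 13 5)(4 6)(7 12)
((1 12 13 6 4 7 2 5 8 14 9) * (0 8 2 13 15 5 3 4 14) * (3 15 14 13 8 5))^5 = ((0 5 2 15 3 4 7 8)(1 12 14 9)(6 13))^5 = (0 4 2 8 3 5 7 15)(1 12 14 9)(6 13)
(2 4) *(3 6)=(2 4)(3 6)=[0, 1, 4, 6, 2, 5, 3]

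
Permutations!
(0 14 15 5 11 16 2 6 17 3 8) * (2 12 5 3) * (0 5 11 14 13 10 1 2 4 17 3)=(0 13 10 1 2 6 3 8 5 14 15)(4 17)(11 16 12)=[13, 2, 6, 8, 17, 14, 3, 7, 5, 9, 1, 16, 11, 10, 15, 0, 12, 4]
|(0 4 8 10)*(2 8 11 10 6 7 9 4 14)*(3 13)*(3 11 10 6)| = 12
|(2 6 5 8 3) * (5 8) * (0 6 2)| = 4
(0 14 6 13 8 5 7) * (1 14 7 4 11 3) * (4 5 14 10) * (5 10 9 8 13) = [7, 9, 2, 1, 11, 10, 5, 0, 14, 8, 4, 3, 12, 13, 6] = (0 7)(1 9 8 14 6 5 10 4 11 3)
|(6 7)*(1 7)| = |(1 7 6)| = 3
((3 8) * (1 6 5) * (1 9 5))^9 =(1 6)(3 8)(5 9)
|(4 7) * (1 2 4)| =4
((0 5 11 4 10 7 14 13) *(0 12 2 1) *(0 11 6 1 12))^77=(0 7 11 5 14 4 6 13 10 1)(2 12)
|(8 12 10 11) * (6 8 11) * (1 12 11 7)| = |(1 12 10 6 8 11 7)| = 7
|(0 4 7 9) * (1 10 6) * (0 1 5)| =8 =|(0 4 7 9 1 10 6 5)|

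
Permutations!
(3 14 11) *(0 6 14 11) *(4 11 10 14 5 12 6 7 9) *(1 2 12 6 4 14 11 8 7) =(0 1 2 12 4 8 7 9 14)(3 10 11)(5 6) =[1, 2, 12, 10, 8, 6, 5, 9, 7, 14, 11, 3, 4, 13, 0]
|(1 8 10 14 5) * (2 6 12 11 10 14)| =20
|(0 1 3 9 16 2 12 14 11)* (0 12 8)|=|(0 1 3 9 16 2 8)(11 12 14)|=21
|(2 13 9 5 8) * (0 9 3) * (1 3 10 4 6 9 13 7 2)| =10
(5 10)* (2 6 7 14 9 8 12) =(2 6 7 14 9 8 12)(5 10) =[0, 1, 6, 3, 4, 10, 7, 14, 12, 8, 5, 11, 2, 13, 9]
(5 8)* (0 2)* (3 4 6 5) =(0 2)(3 4 6 5 8) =[2, 1, 0, 4, 6, 8, 5, 7, 3]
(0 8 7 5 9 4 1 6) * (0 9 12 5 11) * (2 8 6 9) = (0 6 2 8 7 11)(1 9 4)(5 12) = [6, 9, 8, 3, 1, 12, 2, 11, 7, 4, 10, 0, 5]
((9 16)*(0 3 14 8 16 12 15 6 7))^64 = (0 16 6 14 12)(3 9 7 8 15)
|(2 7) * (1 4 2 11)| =5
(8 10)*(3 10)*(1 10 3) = (1 10 8) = [0, 10, 2, 3, 4, 5, 6, 7, 1, 9, 8]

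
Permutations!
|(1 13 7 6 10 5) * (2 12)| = |(1 13 7 6 10 5)(2 12)| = 6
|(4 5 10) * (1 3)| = |(1 3)(4 5 10)| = 6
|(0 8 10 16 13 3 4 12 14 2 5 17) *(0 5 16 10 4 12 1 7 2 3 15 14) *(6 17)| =|(0 8 4 1 7 2 16 13 15 14 3 12)(5 6 17)| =12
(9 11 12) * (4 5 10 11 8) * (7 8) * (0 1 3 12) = (0 1 3 12 9 7 8 4 5 10 11) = [1, 3, 2, 12, 5, 10, 6, 8, 4, 7, 11, 0, 9]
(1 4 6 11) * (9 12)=(1 4 6 11)(9 12)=[0, 4, 2, 3, 6, 5, 11, 7, 8, 12, 10, 1, 9]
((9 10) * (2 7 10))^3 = (2 9 10 7)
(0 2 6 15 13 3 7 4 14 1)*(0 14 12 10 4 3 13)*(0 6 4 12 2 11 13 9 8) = [11, 14, 4, 7, 2, 5, 15, 3, 0, 8, 12, 13, 10, 9, 1, 6] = (0 11 13 9 8)(1 14)(2 4)(3 7)(6 15)(10 12)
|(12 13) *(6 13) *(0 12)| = 4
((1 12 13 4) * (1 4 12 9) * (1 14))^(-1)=((1 9 14)(12 13))^(-1)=(1 14 9)(12 13)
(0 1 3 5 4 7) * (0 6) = [1, 3, 2, 5, 7, 4, 0, 6] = (0 1 3 5 4 7 6)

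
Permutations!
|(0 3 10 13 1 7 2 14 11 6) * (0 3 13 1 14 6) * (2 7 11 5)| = 10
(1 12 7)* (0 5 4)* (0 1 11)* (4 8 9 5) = (0 4 1 12 7 11)(5 8 9) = [4, 12, 2, 3, 1, 8, 6, 11, 9, 5, 10, 0, 7]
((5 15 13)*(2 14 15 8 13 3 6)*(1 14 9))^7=(15)(5 8 13)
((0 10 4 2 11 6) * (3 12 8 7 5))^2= ((0 10 4 2 11 6)(3 12 8 7 5))^2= (0 4 11)(2 6 10)(3 8 5 12 7)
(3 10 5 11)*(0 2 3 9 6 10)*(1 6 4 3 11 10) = (0 2 11 9 4 3)(1 6)(5 10) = [2, 6, 11, 0, 3, 10, 1, 7, 8, 4, 5, 9]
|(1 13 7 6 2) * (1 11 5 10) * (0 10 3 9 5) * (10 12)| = |(0 12 10 1 13 7 6 2 11)(3 9 5)| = 9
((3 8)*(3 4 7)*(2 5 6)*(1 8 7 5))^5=(1 2 6 5 4 8)(3 7)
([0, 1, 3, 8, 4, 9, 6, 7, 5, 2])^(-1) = (2 9 5 8 3)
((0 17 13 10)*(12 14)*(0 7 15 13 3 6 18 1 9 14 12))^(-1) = (0 14 9 1 18 6 3 17)(7 10 13 15)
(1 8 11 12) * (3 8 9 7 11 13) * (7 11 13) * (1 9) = (3 8 7 13)(9 11 12) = [0, 1, 2, 8, 4, 5, 6, 13, 7, 11, 10, 12, 9, 3]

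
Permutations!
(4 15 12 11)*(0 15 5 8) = (0 15 12 11 4 5 8) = [15, 1, 2, 3, 5, 8, 6, 7, 0, 9, 10, 4, 11, 13, 14, 12]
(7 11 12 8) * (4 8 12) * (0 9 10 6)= (12)(0 9 10 6)(4 8 7 11)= [9, 1, 2, 3, 8, 5, 0, 11, 7, 10, 6, 4, 12]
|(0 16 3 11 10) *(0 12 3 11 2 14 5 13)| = 10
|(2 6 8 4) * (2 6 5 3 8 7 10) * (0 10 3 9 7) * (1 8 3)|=10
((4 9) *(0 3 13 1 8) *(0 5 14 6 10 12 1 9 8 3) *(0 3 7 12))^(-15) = ((0 3 13 9 4 8 5 14 6 10)(1 7 12))^(-15) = (0 8)(3 5)(4 10)(6 9)(13 14)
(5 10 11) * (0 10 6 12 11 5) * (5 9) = (0 10 9 5 6 12 11) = [10, 1, 2, 3, 4, 6, 12, 7, 8, 5, 9, 0, 11]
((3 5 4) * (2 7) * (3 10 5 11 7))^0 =(11)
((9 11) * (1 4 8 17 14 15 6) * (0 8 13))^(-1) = ((0 8 17 14 15 6 1 4 13)(9 11))^(-1) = (0 13 4 1 6 15 14 17 8)(9 11)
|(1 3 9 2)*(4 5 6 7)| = 4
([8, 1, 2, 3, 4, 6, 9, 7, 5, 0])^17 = (0 5 9 8 6)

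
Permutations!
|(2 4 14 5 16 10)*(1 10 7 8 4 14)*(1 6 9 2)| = 18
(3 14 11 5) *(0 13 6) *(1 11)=(0 13 6)(1 11 5 3 14)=[13, 11, 2, 14, 4, 3, 0, 7, 8, 9, 10, 5, 12, 6, 1]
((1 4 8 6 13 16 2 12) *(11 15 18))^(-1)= (1 12 2 16 13 6 8 4)(11 18 15)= ((1 4 8 6 13 16 2 12)(11 15 18))^(-1)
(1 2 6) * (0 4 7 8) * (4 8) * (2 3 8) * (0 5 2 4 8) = (0 4 7 8 5 2 6 1 3) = [4, 3, 6, 0, 7, 2, 1, 8, 5]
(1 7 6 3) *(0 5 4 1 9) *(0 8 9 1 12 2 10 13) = (0 5 4 12 2 10 13)(1 7 6 3)(8 9) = [5, 7, 10, 1, 12, 4, 3, 6, 9, 8, 13, 11, 2, 0]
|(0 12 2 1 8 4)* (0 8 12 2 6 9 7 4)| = 9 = |(0 2 1 12 6 9 7 4 8)|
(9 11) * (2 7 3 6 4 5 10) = [0, 1, 7, 6, 5, 10, 4, 3, 8, 11, 2, 9] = (2 7 3 6 4 5 10)(9 11)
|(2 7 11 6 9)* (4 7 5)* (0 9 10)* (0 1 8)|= |(0 9 2 5 4 7 11 6 10 1 8)|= 11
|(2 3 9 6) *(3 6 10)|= 6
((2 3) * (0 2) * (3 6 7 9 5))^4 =((0 2 6 7 9 5 3))^4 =(0 9 2 5 6 3 7)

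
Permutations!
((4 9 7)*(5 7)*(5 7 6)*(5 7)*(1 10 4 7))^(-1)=(1 6 5 9 4 10)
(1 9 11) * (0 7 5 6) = (0 7 5 6)(1 9 11) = [7, 9, 2, 3, 4, 6, 0, 5, 8, 11, 10, 1]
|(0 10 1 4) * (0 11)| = |(0 10 1 4 11)| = 5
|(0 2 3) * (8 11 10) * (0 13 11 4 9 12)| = |(0 2 3 13 11 10 8 4 9 12)| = 10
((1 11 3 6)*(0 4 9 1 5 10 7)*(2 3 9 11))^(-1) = (0 7 10 5 6 3 2 1 9 11 4)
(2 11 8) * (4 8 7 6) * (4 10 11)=[0, 1, 4, 3, 8, 5, 10, 6, 2, 9, 11, 7]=(2 4 8)(6 10 11 7)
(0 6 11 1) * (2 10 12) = [6, 0, 10, 3, 4, 5, 11, 7, 8, 9, 12, 1, 2] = (0 6 11 1)(2 10 12)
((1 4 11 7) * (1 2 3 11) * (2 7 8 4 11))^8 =(11)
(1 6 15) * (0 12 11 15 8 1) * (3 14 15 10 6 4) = (0 12 11 10 6 8 1 4 3 14 15) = [12, 4, 2, 14, 3, 5, 8, 7, 1, 9, 6, 10, 11, 13, 15, 0]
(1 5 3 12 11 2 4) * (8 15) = (1 5 3 12 11 2 4)(8 15) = [0, 5, 4, 12, 1, 3, 6, 7, 15, 9, 10, 2, 11, 13, 14, 8]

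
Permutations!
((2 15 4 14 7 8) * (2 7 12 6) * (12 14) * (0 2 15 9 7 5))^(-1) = ((0 2 9 7 8 5)(4 12 6 15))^(-1) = (0 5 8 7 9 2)(4 15 6 12)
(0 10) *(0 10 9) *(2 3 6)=(10)(0 9)(2 3 6)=[9, 1, 3, 6, 4, 5, 2, 7, 8, 0, 10]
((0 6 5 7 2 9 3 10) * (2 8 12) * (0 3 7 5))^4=((0 6)(2 9 7 8 12)(3 10))^4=(2 12 8 7 9)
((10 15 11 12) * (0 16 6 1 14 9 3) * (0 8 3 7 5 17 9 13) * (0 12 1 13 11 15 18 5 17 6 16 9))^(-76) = (1 11 14)(5 13 10)(6 12 18)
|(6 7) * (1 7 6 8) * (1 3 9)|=5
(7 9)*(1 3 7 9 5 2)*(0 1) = [1, 3, 0, 7, 4, 2, 6, 5, 8, 9] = (9)(0 1 3 7 5 2)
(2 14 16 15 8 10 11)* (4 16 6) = [0, 1, 14, 3, 16, 5, 4, 7, 10, 9, 11, 2, 12, 13, 6, 8, 15] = (2 14 6 4 16 15 8 10 11)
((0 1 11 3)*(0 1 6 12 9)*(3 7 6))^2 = (0 1 7 12)(3 11 6 9)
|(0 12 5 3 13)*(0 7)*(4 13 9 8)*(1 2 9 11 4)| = |(0 12 5 3 11 4 13 7)(1 2 9 8)| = 8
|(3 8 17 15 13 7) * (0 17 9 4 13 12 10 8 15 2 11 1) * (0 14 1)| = 36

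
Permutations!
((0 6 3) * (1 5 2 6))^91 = ((0 1 5 2 6 3))^91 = (0 1 5 2 6 3)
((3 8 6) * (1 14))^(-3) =(1 14)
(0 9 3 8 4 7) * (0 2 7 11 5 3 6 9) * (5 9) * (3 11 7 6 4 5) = (2 6 3 8 5 11 9 4 7) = [0, 1, 6, 8, 7, 11, 3, 2, 5, 4, 10, 9]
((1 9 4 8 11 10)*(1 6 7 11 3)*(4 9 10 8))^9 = (1 6 11 3 10 7 8)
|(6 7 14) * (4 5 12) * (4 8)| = 12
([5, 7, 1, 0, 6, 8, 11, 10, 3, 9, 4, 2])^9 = [5, 10, 7, 0, 11, 8, 2, 4, 3, 9, 6, 1]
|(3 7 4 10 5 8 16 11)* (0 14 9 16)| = 11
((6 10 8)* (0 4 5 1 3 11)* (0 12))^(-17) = (0 3 4 11 5 12 1)(6 10 8)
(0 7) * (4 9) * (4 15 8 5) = [7, 1, 2, 3, 9, 4, 6, 0, 5, 15, 10, 11, 12, 13, 14, 8] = (0 7)(4 9 15 8 5)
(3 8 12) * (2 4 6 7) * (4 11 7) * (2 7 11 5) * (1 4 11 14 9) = (1 4 6 11 14 9)(2 5)(3 8 12) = [0, 4, 5, 8, 6, 2, 11, 7, 12, 1, 10, 14, 3, 13, 9]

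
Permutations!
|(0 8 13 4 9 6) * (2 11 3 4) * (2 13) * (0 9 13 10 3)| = |(0 8 2 11)(3 4 13 10)(6 9)| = 4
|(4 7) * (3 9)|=2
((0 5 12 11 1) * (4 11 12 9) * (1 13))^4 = ((0 5 9 4 11 13 1))^4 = (0 11 5 13 9 1 4)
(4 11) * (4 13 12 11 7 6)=(4 7 6)(11 13 12)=[0, 1, 2, 3, 7, 5, 4, 6, 8, 9, 10, 13, 11, 12]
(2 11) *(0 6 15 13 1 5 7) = (0 6 15 13 1 5 7)(2 11) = [6, 5, 11, 3, 4, 7, 15, 0, 8, 9, 10, 2, 12, 1, 14, 13]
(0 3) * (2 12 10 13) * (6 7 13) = [3, 1, 12, 0, 4, 5, 7, 13, 8, 9, 6, 11, 10, 2] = (0 3)(2 12 10 6 7 13)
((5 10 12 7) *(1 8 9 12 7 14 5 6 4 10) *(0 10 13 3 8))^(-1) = (0 1 5 14 12 9 8 3 13 4 6 7 10)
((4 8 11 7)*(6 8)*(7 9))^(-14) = ((4 6 8 11 9 7))^(-14) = (4 9 8)(6 7 11)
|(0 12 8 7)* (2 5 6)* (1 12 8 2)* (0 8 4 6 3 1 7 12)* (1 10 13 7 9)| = |(0 4 6 9 1)(2 5 3 10 13 7 8 12)| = 40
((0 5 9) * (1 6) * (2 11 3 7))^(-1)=((0 5 9)(1 6)(2 11 3 7))^(-1)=(0 9 5)(1 6)(2 7 3 11)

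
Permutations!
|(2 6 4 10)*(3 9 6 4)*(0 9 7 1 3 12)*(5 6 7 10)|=|(0 9 7 1 3 10 2 4 5 6 12)|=11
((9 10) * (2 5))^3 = ((2 5)(9 10))^3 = (2 5)(9 10)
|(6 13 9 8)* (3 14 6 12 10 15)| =9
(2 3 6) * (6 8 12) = [0, 1, 3, 8, 4, 5, 2, 7, 12, 9, 10, 11, 6] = (2 3 8 12 6)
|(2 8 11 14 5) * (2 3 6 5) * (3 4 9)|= 20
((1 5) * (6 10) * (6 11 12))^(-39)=((1 5)(6 10 11 12))^(-39)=(1 5)(6 10 11 12)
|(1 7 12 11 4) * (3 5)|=10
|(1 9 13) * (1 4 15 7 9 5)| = 10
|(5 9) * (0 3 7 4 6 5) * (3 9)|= |(0 9)(3 7 4 6 5)|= 10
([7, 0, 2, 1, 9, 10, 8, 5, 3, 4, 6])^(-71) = (0 7 5 10 6 8 3 1)(4 9)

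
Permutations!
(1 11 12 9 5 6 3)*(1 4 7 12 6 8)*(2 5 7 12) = [0, 11, 5, 4, 12, 8, 3, 2, 1, 7, 10, 6, 9] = (1 11 6 3 4 12 9 7 2 5 8)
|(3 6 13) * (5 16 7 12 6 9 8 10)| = 10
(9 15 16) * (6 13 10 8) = [0, 1, 2, 3, 4, 5, 13, 7, 6, 15, 8, 11, 12, 10, 14, 16, 9] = (6 13 10 8)(9 15 16)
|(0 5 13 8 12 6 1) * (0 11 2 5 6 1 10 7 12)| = |(0 6 10 7 12 1 11 2 5 13 8)| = 11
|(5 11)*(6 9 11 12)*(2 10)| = 10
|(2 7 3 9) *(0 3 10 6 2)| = 12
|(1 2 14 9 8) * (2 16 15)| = |(1 16 15 2 14 9 8)| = 7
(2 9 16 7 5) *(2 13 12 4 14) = (2 9 16 7 5 13 12 4 14) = [0, 1, 9, 3, 14, 13, 6, 5, 8, 16, 10, 11, 4, 12, 2, 15, 7]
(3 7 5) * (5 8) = [0, 1, 2, 7, 4, 3, 6, 8, 5] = (3 7 8 5)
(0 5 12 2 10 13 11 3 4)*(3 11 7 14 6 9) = (0 5 12 2 10 13 7 14 6 9 3 4) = [5, 1, 10, 4, 0, 12, 9, 14, 8, 3, 13, 11, 2, 7, 6]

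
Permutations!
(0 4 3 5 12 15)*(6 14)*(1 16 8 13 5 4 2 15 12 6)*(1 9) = (0 2 15)(1 16 8 13 5 6 14 9)(3 4) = [2, 16, 15, 4, 3, 6, 14, 7, 13, 1, 10, 11, 12, 5, 9, 0, 8]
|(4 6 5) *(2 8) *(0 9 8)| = |(0 9 8 2)(4 6 5)| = 12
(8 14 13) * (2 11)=[0, 1, 11, 3, 4, 5, 6, 7, 14, 9, 10, 2, 12, 8, 13]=(2 11)(8 14 13)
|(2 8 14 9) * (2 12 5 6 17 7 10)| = 10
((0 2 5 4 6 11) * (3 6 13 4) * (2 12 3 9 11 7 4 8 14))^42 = (0 6 13 2 11 3 4 14 9 12 7 8 5)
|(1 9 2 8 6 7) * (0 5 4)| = |(0 5 4)(1 9 2 8 6 7)| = 6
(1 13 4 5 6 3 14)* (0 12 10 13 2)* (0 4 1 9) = [12, 2, 4, 14, 5, 6, 3, 7, 8, 0, 13, 11, 10, 1, 9] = (0 12 10 13 1 2 4 5 6 3 14 9)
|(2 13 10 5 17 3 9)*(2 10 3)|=7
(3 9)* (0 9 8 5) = (0 9 3 8 5) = [9, 1, 2, 8, 4, 0, 6, 7, 5, 3]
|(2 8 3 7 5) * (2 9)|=6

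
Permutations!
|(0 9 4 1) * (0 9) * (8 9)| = |(1 8 9 4)| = 4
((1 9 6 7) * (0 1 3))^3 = ((0 1 9 6 7 3))^3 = (0 6)(1 7)(3 9)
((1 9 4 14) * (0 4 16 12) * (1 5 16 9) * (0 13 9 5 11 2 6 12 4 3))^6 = (2 16 12 14 9)(4 13 11 5 6) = ((0 3)(2 6 12 13 9 5 16 4 14 11))^6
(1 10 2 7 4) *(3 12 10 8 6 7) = (1 8 6 7 4)(2 3 12 10) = [0, 8, 3, 12, 1, 5, 7, 4, 6, 9, 2, 11, 10]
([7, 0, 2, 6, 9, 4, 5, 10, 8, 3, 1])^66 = (0 10)(1 7)(3 6 5 4 9)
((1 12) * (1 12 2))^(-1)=((12)(1 2))^(-1)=(12)(1 2)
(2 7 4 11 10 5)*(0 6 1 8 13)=(0 6 1 8 13)(2 7 4 11 10 5)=[6, 8, 7, 3, 11, 2, 1, 4, 13, 9, 5, 10, 12, 0]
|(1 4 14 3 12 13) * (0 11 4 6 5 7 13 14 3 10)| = 35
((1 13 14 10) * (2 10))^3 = ((1 13 14 2 10))^3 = (1 2 13 10 14)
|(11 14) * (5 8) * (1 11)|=|(1 11 14)(5 8)|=6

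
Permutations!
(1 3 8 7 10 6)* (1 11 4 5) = [0, 3, 2, 8, 5, 1, 11, 10, 7, 9, 6, 4] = (1 3 8 7 10 6 11 4 5)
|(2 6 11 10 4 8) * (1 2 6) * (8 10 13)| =4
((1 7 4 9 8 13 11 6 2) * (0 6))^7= (0 8 7 6 13 4 2 11 9 1)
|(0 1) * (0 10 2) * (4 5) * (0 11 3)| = |(0 1 10 2 11 3)(4 5)| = 6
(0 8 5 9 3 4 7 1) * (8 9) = (0 9 3 4 7 1)(5 8) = [9, 0, 2, 4, 7, 8, 6, 1, 5, 3]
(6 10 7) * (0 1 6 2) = (0 1 6 10 7 2) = [1, 6, 0, 3, 4, 5, 10, 2, 8, 9, 7]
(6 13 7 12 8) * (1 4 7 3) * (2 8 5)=(1 4 7 12 5 2 8 6 13 3)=[0, 4, 8, 1, 7, 2, 13, 12, 6, 9, 10, 11, 5, 3]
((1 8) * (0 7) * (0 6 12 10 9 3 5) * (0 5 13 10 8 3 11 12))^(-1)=((0 7 6)(1 3 13 10 9 11 12 8))^(-1)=(0 6 7)(1 8 12 11 9 10 13 3)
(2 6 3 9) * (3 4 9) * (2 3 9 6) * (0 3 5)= (0 3 9 5)(4 6)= [3, 1, 2, 9, 6, 0, 4, 7, 8, 5]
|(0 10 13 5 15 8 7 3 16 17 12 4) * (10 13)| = 11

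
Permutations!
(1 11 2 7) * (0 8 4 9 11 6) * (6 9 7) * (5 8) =(0 5 8 4 7 1 9 11 2 6) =[5, 9, 6, 3, 7, 8, 0, 1, 4, 11, 10, 2]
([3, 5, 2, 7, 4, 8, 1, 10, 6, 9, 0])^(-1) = (0 10 7 3)(1 6 8 5)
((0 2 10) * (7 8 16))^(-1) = (0 10 2)(7 16 8)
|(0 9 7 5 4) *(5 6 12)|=7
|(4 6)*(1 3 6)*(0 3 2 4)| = |(0 3 6)(1 2 4)| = 3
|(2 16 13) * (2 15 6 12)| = |(2 16 13 15 6 12)| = 6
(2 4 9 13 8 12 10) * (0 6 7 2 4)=[6, 1, 0, 3, 9, 5, 7, 2, 12, 13, 4, 11, 10, 8]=(0 6 7 2)(4 9 13 8 12 10)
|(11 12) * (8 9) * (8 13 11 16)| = 6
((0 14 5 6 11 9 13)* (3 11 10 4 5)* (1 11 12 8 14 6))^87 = (0 11 4)(1 10 13)(3 14 8 12)(5 6 9)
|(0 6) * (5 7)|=|(0 6)(5 7)|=2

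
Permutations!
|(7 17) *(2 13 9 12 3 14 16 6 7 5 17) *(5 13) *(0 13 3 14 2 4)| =|(0 13 9 12 14 16 6 7 4)(2 5 17 3)| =36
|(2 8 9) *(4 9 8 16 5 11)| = 6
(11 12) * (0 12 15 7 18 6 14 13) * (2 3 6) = (0 12 11 15 7 18 2 3 6 14 13) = [12, 1, 3, 6, 4, 5, 14, 18, 8, 9, 10, 15, 11, 0, 13, 7, 16, 17, 2]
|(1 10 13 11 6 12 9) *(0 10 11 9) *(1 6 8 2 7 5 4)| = 42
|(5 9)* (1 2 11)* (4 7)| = 6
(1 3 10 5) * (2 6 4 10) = (1 3 2 6 4 10 5) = [0, 3, 6, 2, 10, 1, 4, 7, 8, 9, 5]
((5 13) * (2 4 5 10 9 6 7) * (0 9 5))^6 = ((0 9 6 7 2 4)(5 13 10))^6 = (13)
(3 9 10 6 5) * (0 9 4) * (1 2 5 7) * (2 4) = (0 9 10 6 7 1 4)(2 5 3) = [9, 4, 5, 2, 0, 3, 7, 1, 8, 10, 6]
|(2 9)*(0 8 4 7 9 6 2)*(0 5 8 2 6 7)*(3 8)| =|(0 2 7 9 5 3 8 4)| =8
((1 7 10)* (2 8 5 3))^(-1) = ((1 7 10)(2 8 5 3))^(-1) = (1 10 7)(2 3 5 8)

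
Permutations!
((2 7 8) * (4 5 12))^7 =(2 7 8)(4 5 12)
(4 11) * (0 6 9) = (0 6 9)(4 11) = [6, 1, 2, 3, 11, 5, 9, 7, 8, 0, 10, 4]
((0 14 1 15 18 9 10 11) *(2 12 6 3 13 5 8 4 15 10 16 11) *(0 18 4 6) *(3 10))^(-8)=(18)(0 3 8 2 14 13 6 12 1 5 10)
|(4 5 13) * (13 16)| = 4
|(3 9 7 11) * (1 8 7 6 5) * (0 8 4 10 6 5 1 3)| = 12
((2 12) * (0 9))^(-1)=((0 9)(2 12))^(-1)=(0 9)(2 12)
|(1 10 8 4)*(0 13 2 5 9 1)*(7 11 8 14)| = |(0 13 2 5 9 1 10 14 7 11 8 4)| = 12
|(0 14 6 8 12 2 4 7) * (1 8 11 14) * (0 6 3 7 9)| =|(0 1 8 12 2 4 9)(3 7 6 11 14)| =35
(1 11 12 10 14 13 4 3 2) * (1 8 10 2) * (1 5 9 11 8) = (1 8 10 14 13 4 3 5 9 11 12 2) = [0, 8, 1, 5, 3, 9, 6, 7, 10, 11, 14, 12, 2, 4, 13]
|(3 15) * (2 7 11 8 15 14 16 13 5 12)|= 11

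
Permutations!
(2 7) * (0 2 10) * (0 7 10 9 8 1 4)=(0 2 10 7 9 8 1 4)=[2, 4, 10, 3, 0, 5, 6, 9, 1, 8, 7]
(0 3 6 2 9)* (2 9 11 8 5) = (0 3 6 9)(2 11 8 5) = [3, 1, 11, 6, 4, 2, 9, 7, 5, 0, 10, 8]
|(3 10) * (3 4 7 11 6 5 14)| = 8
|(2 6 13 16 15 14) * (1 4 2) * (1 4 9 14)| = |(1 9 14 4 2 6 13 16 15)| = 9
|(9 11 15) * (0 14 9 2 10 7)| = |(0 14 9 11 15 2 10 7)| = 8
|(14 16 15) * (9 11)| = |(9 11)(14 16 15)| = 6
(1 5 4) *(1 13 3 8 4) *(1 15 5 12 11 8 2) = [0, 12, 1, 2, 13, 15, 6, 7, 4, 9, 10, 8, 11, 3, 14, 5] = (1 12 11 8 4 13 3 2)(5 15)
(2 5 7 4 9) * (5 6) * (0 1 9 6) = (0 1 9 2)(4 6 5 7) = [1, 9, 0, 3, 6, 7, 5, 4, 8, 2]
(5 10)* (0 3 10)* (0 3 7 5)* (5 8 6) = (0 7 8 6 5 3 10) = [7, 1, 2, 10, 4, 3, 5, 8, 6, 9, 0]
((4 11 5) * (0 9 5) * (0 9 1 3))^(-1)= ((0 1 3)(4 11 9 5))^(-1)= (0 3 1)(4 5 9 11)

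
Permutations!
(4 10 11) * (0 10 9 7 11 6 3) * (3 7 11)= (0 10 6 7 3)(4 9 11)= [10, 1, 2, 0, 9, 5, 7, 3, 8, 11, 6, 4]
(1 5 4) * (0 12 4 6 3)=(0 12 4 1 5 6 3)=[12, 5, 2, 0, 1, 6, 3, 7, 8, 9, 10, 11, 4]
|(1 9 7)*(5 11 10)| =3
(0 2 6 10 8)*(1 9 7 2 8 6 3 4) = (0 8)(1 9 7 2 3 4)(6 10) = [8, 9, 3, 4, 1, 5, 10, 2, 0, 7, 6]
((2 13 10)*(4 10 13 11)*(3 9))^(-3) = (13)(2 11 4 10)(3 9)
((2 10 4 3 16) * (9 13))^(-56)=(2 16 3 4 10)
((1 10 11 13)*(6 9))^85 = (1 10 11 13)(6 9)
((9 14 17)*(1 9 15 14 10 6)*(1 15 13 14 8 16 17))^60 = ((1 9 10 6 15 8 16 17 13 14))^60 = (17)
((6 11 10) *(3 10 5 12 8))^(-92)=(3 8 12 5 11 6 10)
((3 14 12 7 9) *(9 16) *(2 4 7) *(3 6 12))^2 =((2 4 7 16 9 6 12)(3 14))^2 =(2 7 9 12 4 16 6)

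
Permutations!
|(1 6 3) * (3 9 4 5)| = |(1 6 9 4 5 3)| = 6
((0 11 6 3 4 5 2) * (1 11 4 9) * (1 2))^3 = ((0 4 5 1 11 6 3 9 2))^3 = (0 1 3)(2 5 6)(4 11 9)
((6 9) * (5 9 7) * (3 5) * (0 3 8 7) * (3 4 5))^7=((0 4 5 9 6)(7 8))^7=(0 5 6 4 9)(7 8)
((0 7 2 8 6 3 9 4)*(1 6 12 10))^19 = (0 3 10 2 4 6 12 7 9 1 8)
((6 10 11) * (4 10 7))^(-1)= ((4 10 11 6 7))^(-1)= (4 7 6 11 10)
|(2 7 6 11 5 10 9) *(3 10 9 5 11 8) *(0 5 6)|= |(11)(0 5 9 2 7)(3 10 6 8)|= 20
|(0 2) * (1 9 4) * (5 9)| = |(0 2)(1 5 9 4)| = 4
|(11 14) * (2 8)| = 2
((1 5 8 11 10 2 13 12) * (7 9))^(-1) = ((1 5 8 11 10 2 13 12)(7 9))^(-1) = (1 12 13 2 10 11 8 5)(7 9)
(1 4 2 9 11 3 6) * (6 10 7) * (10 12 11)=(1 4 2 9 10 7 6)(3 12 11)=[0, 4, 9, 12, 2, 5, 1, 6, 8, 10, 7, 3, 11]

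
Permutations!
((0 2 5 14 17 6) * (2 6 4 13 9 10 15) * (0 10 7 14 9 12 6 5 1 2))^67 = (0 13 9 6 14 15 4 5 12 7 10 17)(1 2)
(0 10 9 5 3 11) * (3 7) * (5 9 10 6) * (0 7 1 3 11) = (0 6 5 1 3)(7 11) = [6, 3, 2, 0, 4, 1, 5, 11, 8, 9, 10, 7]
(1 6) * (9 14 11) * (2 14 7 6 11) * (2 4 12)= (1 11 9 7 6)(2 14 4 12)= [0, 11, 14, 3, 12, 5, 1, 6, 8, 7, 10, 9, 2, 13, 4]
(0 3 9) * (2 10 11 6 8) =(0 3 9)(2 10 11 6 8) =[3, 1, 10, 9, 4, 5, 8, 7, 2, 0, 11, 6]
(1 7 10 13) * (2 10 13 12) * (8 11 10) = (1 7 13)(2 8 11 10 12) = [0, 7, 8, 3, 4, 5, 6, 13, 11, 9, 12, 10, 2, 1]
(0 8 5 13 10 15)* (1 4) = (0 8 5 13 10 15)(1 4) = [8, 4, 2, 3, 1, 13, 6, 7, 5, 9, 15, 11, 12, 10, 14, 0]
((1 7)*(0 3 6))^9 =(1 7) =((0 3 6)(1 7))^9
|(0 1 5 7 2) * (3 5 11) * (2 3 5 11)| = |(0 1 2)(3 11 5 7)| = 12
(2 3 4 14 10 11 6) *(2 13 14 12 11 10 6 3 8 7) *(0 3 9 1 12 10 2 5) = (0 3 4 10 2 8 7 5)(1 12 11 9)(6 13 14) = [3, 12, 8, 4, 10, 0, 13, 5, 7, 1, 2, 9, 11, 14, 6]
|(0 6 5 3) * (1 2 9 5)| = 7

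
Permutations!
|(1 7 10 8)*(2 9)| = 4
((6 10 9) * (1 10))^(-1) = (1 6 9 10)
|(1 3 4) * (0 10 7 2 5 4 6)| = 9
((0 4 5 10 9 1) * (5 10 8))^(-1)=((0 4 10 9 1)(5 8))^(-1)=(0 1 9 10 4)(5 8)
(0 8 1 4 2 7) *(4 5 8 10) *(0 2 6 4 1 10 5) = (0 5 8 10 1)(2 7)(4 6) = [5, 0, 7, 3, 6, 8, 4, 2, 10, 9, 1]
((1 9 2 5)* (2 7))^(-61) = ((1 9 7 2 5))^(-61) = (1 5 2 7 9)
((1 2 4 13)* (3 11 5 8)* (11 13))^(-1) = (1 13 3 8 5 11 4 2)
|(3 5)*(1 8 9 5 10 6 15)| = |(1 8 9 5 3 10 6 15)| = 8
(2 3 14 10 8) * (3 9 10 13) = (2 9 10 8)(3 14 13) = [0, 1, 9, 14, 4, 5, 6, 7, 2, 10, 8, 11, 12, 3, 13]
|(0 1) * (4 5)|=|(0 1)(4 5)|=2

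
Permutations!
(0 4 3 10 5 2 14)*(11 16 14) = (0 4 3 10 5 2 11 16 14) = [4, 1, 11, 10, 3, 2, 6, 7, 8, 9, 5, 16, 12, 13, 0, 15, 14]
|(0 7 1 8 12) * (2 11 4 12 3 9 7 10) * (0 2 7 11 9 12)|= 11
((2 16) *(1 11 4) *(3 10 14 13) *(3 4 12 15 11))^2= (16)(1 10 13)(3 14 4)(11 15 12)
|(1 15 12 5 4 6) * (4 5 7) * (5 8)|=6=|(1 15 12 7 4 6)(5 8)|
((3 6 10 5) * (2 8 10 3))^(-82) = ((2 8 10 5)(3 6))^(-82) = (2 10)(5 8)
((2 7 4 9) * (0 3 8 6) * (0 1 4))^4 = ((0 3 8 6 1 4 9 2 7))^4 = (0 1 7 6 2 8 9 3 4)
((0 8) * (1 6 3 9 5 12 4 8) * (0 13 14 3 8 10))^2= (0 6 13 3 5 4)(1 8 14 9 12 10)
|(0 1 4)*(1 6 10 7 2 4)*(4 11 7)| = 12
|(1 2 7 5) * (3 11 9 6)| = |(1 2 7 5)(3 11 9 6)| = 4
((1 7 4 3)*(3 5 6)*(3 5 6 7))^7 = (1 3)(4 7 5 6)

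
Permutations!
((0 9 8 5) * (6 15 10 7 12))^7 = (0 5 8 9)(6 10 12 15 7)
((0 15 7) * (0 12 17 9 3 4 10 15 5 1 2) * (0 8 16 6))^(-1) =(0 6 16 8 2 1 5)(3 9 17 12 7 15 10 4) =((0 5 1 2 8 16 6)(3 4 10 15 7 12 17 9))^(-1)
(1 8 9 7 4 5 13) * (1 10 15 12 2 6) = (1 8 9 7 4 5 13 10 15 12 2 6) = [0, 8, 6, 3, 5, 13, 1, 4, 9, 7, 15, 11, 2, 10, 14, 12]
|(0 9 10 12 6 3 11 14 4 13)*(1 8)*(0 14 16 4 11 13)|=22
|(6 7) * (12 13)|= 2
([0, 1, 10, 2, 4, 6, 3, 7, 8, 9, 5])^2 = [0, 1, 5, 10, 4, 3, 2, 7, 8, 9, 6]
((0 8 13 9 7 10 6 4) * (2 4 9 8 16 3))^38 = (0 2 16 4 3)(6 7)(9 10)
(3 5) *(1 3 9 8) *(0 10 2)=(0 10 2)(1 3 5 9 8)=[10, 3, 0, 5, 4, 9, 6, 7, 1, 8, 2]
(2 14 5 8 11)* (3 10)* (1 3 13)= (1 3 10 13)(2 14 5 8 11)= [0, 3, 14, 10, 4, 8, 6, 7, 11, 9, 13, 2, 12, 1, 5]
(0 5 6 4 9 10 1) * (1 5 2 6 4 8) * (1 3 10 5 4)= (0 2 6 8 3 10 4 9 5 1)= [2, 0, 6, 10, 9, 1, 8, 7, 3, 5, 4]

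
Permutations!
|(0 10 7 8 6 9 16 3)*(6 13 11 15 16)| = |(0 10 7 8 13 11 15 16 3)(6 9)| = 18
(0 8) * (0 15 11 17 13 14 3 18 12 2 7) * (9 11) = [8, 1, 7, 18, 4, 5, 6, 0, 15, 11, 10, 17, 2, 14, 3, 9, 16, 13, 12] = (0 8 15 9 11 17 13 14 3 18 12 2 7)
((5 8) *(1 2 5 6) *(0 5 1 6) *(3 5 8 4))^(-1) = ((0 8)(1 2)(3 5 4))^(-1) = (0 8)(1 2)(3 4 5)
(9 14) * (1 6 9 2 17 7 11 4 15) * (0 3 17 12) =[3, 6, 12, 17, 15, 5, 9, 11, 8, 14, 10, 4, 0, 13, 2, 1, 16, 7] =(0 3 17 7 11 4 15 1 6 9 14 2 12)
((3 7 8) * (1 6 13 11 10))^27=((1 6 13 11 10)(3 7 8))^27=(1 13 10 6 11)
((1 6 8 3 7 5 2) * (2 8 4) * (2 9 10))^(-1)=((1 6 4 9 10 2)(3 7 5 8))^(-1)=(1 2 10 9 4 6)(3 8 5 7)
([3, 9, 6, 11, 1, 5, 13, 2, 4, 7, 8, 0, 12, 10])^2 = (0 11 3)(1 7 6 10 4 9 2 13 8)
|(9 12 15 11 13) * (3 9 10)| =|(3 9 12 15 11 13 10)| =7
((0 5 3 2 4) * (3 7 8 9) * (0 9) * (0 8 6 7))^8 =((0 5)(2 4 9 3)(6 7))^8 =(9)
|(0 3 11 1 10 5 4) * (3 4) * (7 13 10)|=|(0 4)(1 7 13 10 5 3 11)|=14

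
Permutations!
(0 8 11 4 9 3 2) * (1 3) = [8, 3, 0, 2, 9, 5, 6, 7, 11, 1, 10, 4] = (0 8 11 4 9 1 3 2)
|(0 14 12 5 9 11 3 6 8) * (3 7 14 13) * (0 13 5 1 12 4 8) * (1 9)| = 13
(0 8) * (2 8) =(0 2 8) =[2, 1, 8, 3, 4, 5, 6, 7, 0]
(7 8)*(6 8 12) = (6 8 7 12) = [0, 1, 2, 3, 4, 5, 8, 12, 7, 9, 10, 11, 6]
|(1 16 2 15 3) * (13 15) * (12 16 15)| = 12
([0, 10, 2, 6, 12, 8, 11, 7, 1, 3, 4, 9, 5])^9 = [0, 12, 2, 6, 8, 10, 11, 7, 4, 3, 5, 9, 1]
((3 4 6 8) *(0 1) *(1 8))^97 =((0 8 3 4 6 1))^97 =(0 8 3 4 6 1)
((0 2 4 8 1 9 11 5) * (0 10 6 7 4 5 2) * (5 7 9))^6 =(1 2 10 4 9)(5 7 6 8 11)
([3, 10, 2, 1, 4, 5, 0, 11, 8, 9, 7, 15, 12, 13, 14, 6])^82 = (0 1 7 15)(3 10 11 6)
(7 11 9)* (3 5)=(3 5)(7 11 9)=[0, 1, 2, 5, 4, 3, 6, 11, 8, 7, 10, 9]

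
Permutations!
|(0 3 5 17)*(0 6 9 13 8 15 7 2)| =11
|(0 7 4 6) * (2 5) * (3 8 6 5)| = |(0 7 4 5 2 3 8 6)| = 8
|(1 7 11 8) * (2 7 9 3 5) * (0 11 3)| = 20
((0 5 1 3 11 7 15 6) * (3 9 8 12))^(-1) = (0 6 15 7 11 3 12 8 9 1 5) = ((0 5 1 9 8 12 3 11 7 15 6))^(-1)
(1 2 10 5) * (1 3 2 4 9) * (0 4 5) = (0 4 9 1 5 3 2 10) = [4, 5, 10, 2, 9, 3, 6, 7, 8, 1, 0]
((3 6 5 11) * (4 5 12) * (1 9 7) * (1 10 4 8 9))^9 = ((3 6 12 8 9 7 10 4 5 11))^9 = (3 11 5 4 10 7 9 8 12 6)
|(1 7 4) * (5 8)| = |(1 7 4)(5 8)| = 6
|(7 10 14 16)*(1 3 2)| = 12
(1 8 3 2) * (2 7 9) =[0, 8, 1, 7, 4, 5, 6, 9, 3, 2] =(1 8 3 7 9 2)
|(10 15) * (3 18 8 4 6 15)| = |(3 18 8 4 6 15 10)| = 7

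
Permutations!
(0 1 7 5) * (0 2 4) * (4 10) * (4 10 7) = [1, 4, 7, 3, 0, 2, 6, 5, 8, 9, 10] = (10)(0 1 4)(2 7 5)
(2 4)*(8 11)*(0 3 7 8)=(0 3 7 8 11)(2 4)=[3, 1, 4, 7, 2, 5, 6, 8, 11, 9, 10, 0]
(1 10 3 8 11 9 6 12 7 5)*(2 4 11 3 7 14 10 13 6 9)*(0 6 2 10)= (0 6 12 14)(1 13 2 4 11 10 7 5)(3 8)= [6, 13, 4, 8, 11, 1, 12, 5, 3, 9, 7, 10, 14, 2, 0]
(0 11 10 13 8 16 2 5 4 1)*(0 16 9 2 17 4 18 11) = (1 16 17 4)(2 5 18 11 10 13 8 9) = [0, 16, 5, 3, 1, 18, 6, 7, 9, 2, 13, 10, 12, 8, 14, 15, 17, 4, 11]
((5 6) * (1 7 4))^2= (1 4 7)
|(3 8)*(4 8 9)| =|(3 9 4 8)| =4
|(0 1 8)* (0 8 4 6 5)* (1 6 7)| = 3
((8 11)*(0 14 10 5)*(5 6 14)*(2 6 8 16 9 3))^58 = (2 8 3 10 9 14 16 6 11)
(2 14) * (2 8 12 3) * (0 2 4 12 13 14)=[2, 1, 0, 4, 12, 5, 6, 7, 13, 9, 10, 11, 3, 14, 8]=(0 2)(3 4 12)(8 13 14)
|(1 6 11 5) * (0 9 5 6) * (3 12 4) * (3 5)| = |(0 9 3 12 4 5 1)(6 11)| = 14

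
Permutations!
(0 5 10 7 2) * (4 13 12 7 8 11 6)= (0 5 10 8 11 6 4 13 12 7 2)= [5, 1, 0, 3, 13, 10, 4, 2, 11, 9, 8, 6, 7, 12]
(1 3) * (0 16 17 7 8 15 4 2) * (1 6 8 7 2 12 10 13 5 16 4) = [4, 3, 0, 6, 12, 16, 8, 7, 15, 9, 13, 11, 10, 5, 14, 1, 17, 2] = (0 4 12 10 13 5 16 17 2)(1 3 6 8 15)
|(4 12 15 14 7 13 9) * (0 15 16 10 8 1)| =|(0 15 14 7 13 9 4 12 16 10 8 1)| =12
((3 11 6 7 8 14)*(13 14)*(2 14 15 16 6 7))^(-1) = (2 6 16 15 13 8 7 11 3 14)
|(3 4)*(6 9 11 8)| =4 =|(3 4)(6 9 11 8)|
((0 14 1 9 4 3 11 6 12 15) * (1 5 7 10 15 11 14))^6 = (0 5 9 10 3)(1 7 4 15 14)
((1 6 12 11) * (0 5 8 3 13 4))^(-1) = (0 4 13 3 8 5)(1 11 12 6)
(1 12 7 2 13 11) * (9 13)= (1 12 7 2 9 13 11)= [0, 12, 9, 3, 4, 5, 6, 2, 8, 13, 10, 1, 7, 11]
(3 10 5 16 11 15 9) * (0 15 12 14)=(0 15 9 3 10 5 16 11 12 14)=[15, 1, 2, 10, 4, 16, 6, 7, 8, 3, 5, 12, 14, 13, 0, 9, 11]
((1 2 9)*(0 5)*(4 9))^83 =(0 5)(1 9 4 2)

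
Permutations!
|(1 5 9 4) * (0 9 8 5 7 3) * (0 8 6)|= |(0 9 4 1 7 3 8 5 6)|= 9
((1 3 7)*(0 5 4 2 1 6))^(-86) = (0 4 1 7)(2 3 6 5)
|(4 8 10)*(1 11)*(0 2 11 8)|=7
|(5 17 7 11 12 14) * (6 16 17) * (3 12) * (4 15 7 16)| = 18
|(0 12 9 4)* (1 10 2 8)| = |(0 12 9 4)(1 10 2 8)| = 4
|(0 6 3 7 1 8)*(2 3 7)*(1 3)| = 7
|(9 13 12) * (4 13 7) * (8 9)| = 6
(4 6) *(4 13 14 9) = (4 6 13 14 9) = [0, 1, 2, 3, 6, 5, 13, 7, 8, 4, 10, 11, 12, 14, 9]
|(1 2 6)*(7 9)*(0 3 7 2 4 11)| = 9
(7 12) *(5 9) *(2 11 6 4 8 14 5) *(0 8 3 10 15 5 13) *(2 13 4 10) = (0 8 14 4 3 2 11 6 10 15 5 9 13)(7 12) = [8, 1, 11, 2, 3, 9, 10, 12, 14, 13, 15, 6, 7, 0, 4, 5]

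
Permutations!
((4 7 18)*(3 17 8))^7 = (3 17 8)(4 7 18)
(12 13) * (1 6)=(1 6)(12 13)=[0, 6, 2, 3, 4, 5, 1, 7, 8, 9, 10, 11, 13, 12]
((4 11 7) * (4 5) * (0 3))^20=((0 3)(4 11 7 5))^20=(11)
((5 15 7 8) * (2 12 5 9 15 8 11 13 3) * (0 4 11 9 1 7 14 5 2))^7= (15)(0 11 3 4 13)(2 12)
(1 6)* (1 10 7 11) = (1 6 10 7 11) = [0, 6, 2, 3, 4, 5, 10, 11, 8, 9, 7, 1]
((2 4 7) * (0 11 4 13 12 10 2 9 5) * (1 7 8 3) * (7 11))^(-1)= (0 5 9 7)(1 3 8 4 11)(2 10 12 13)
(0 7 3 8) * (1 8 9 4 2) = (0 7 3 9 4 2 1 8) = [7, 8, 1, 9, 2, 5, 6, 3, 0, 4]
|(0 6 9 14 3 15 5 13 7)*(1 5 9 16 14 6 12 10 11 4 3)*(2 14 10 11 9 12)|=140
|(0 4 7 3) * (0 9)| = 5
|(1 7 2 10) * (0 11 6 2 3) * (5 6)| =9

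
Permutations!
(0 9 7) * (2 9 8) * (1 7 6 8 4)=(0 4 1 7)(2 9 6 8)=[4, 7, 9, 3, 1, 5, 8, 0, 2, 6]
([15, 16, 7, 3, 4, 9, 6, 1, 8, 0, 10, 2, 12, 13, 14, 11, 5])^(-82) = [9, 7, 11, 3, 4, 16, 6, 2, 8, 5, 10, 15, 12, 13, 14, 0, 1]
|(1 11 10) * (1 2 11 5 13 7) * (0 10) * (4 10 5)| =|(0 5 13 7 1 4 10 2 11)| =9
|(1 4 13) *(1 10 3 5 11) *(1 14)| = |(1 4 13 10 3 5 11 14)| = 8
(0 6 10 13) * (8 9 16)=(0 6 10 13)(8 9 16)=[6, 1, 2, 3, 4, 5, 10, 7, 9, 16, 13, 11, 12, 0, 14, 15, 8]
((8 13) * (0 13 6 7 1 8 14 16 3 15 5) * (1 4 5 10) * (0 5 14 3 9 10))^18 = (16)(0 3)(13 15)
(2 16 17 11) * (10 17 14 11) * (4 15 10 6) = (2 16 14 11)(4 15 10 17 6) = [0, 1, 16, 3, 15, 5, 4, 7, 8, 9, 17, 2, 12, 13, 11, 10, 14, 6]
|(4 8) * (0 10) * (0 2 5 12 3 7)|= 14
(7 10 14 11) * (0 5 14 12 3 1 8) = (0 5 14 11 7 10 12 3 1 8) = [5, 8, 2, 1, 4, 14, 6, 10, 0, 9, 12, 7, 3, 13, 11]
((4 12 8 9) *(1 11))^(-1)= ((1 11)(4 12 8 9))^(-1)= (1 11)(4 9 8 12)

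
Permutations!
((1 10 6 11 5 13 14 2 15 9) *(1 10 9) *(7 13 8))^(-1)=((1 9 10 6 11 5 8 7 13 14 2 15))^(-1)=(1 15 2 14 13 7 8 5 11 6 10 9)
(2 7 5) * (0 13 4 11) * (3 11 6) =[13, 1, 7, 11, 6, 2, 3, 5, 8, 9, 10, 0, 12, 4] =(0 13 4 6 3 11)(2 7 5)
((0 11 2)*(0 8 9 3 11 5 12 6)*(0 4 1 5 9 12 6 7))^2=((0 9 3 11 2 8 12 7)(1 5 6 4))^2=(0 3 2 12)(1 6)(4 5)(7 9 11 8)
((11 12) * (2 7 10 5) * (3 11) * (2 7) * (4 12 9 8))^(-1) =(3 12 4 8 9 11)(5 10 7) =((3 11 9 8 4 12)(5 7 10))^(-1)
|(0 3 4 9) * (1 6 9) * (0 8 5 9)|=15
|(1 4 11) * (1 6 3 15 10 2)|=8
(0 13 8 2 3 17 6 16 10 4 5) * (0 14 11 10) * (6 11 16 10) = (0 13 8 2 3 17 11 6 10 4 5 14 16) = [13, 1, 3, 17, 5, 14, 10, 7, 2, 9, 4, 6, 12, 8, 16, 15, 0, 11]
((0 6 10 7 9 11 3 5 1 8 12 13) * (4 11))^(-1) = (0 13 12 8 1 5 3 11 4 9 7 10 6)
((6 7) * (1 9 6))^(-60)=((1 9 6 7))^(-60)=(9)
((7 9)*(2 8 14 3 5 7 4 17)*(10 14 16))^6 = ((2 8 16 10 14 3 5 7 9 4 17))^6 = (2 5 8 7 16 9 10 4 14 17 3)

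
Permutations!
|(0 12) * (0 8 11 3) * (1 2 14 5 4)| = |(0 12 8 11 3)(1 2 14 5 4)| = 5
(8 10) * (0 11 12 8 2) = (0 11 12 8 10 2) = [11, 1, 0, 3, 4, 5, 6, 7, 10, 9, 2, 12, 8]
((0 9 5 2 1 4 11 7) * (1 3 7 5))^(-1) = ((0 9 1 4 11 5 2 3 7))^(-1) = (0 7 3 2 5 11 4 1 9)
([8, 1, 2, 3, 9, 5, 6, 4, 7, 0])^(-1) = (0 9 4 7 8)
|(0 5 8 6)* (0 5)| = 3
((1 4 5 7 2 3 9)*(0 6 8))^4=(0 6 8)(1 2 4 3 5 9 7)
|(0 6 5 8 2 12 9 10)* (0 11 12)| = |(0 6 5 8 2)(9 10 11 12)| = 20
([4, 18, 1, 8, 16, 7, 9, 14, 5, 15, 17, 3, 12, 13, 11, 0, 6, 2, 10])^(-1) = [15, 2, 17, 11, 0, 8, 16, 5, 3, 6, 18, 14, 12, 13, 7, 9, 4, 10, 1]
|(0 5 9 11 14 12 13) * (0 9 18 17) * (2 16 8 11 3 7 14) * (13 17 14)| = |(0 5 18 14 12 17)(2 16 8 11)(3 7 13 9)| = 12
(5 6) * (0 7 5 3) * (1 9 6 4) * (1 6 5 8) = (0 7 8 1 9 5 4 6 3) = [7, 9, 2, 0, 6, 4, 3, 8, 1, 5]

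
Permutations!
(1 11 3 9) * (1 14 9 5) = (1 11 3 5)(9 14) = [0, 11, 2, 5, 4, 1, 6, 7, 8, 14, 10, 3, 12, 13, 9]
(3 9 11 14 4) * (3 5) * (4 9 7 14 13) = (3 7 14 9 11 13 4 5) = [0, 1, 2, 7, 5, 3, 6, 14, 8, 11, 10, 13, 12, 4, 9]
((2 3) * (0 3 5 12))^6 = ((0 3 2 5 12))^6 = (0 3 2 5 12)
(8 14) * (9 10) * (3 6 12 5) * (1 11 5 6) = (1 11 5 3)(6 12)(8 14)(9 10) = [0, 11, 2, 1, 4, 3, 12, 7, 14, 10, 9, 5, 6, 13, 8]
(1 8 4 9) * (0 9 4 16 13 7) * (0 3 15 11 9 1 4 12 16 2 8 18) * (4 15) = (0 1 18)(2 8)(3 4 12 16 13 7)(9 15 11) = [1, 18, 8, 4, 12, 5, 6, 3, 2, 15, 10, 9, 16, 7, 14, 11, 13, 17, 0]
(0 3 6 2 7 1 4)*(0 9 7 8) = [3, 4, 8, 6, 9, 5, 2, 1, 0, 7] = (0 3 6 2 8)(1 4 9 7)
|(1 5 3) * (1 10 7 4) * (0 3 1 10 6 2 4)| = |(0 3 6 2 4 10 7)(1 5)| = 14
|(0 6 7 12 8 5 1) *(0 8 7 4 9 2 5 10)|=18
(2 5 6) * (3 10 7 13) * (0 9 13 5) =(0 9 13 3 10 7 5 6 2) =[9, 1, 0, 10, 4, 6, 2, 5, 8, 13, 7, 11, 12, 3]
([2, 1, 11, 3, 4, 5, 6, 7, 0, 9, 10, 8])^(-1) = (0 8 11 2)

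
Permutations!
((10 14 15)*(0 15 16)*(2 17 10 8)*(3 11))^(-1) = (0 16 14 10 17 2 8 15)(3 11)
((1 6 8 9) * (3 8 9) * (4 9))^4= (9)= ((1 6 4 9)(3 8))^4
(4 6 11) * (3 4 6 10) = (3 4 10)(6 11) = [0, 1, 2, 4, 10, 5, 11, 7, 8, 9, 3, 6]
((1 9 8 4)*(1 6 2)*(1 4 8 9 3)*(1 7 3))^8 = (9)(2 6 4)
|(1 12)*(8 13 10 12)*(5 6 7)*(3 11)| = |(1 8 13 10 12)(3 11)(5 6 7)| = 30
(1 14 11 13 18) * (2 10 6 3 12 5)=(1 14 11 13 18)(2 10 6 3 12 5)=[0, 14, 10, 12, 4, 2, 3, 7, 8, 9, 6, 13, 5, 18, 11, 15, 16, 17, 1]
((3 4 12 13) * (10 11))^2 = (3 12)(4 13)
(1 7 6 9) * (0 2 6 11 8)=[2, 7, 6, 3, 4, 5, 9, 11, 0, 1, 10, 8]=(0 2 6 9 1 7 11 8)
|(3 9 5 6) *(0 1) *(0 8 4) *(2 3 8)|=9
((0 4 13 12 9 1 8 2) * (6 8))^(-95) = ((0 4 13 12 9 1 6 8 2))^(-95) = (0 9 2 12 8 13 6 4 1)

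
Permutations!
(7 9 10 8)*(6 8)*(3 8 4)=(3 8 7 9 10 6 4)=[0, 1, 2, 8, 3, 5, 4, 9, 7, 10, 6]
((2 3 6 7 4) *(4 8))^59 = (2 4 8 7 6 3)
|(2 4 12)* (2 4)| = 2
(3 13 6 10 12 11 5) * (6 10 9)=[0, 1, 2, 13, 4, 3, 9, 7, 8, 6, 12, 5, 11, 10]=(3 13 10 12 11 5)(6 9)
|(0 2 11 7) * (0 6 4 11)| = |(0 2)(4 11 7 6)| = 4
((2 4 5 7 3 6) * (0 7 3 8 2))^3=((0 7 8 2 4 5 3 6))^3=(0 2 3 7 4 6 8 5)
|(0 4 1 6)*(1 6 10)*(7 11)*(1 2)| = 6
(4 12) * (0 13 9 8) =(0 13 9 8)(4 12) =[13, 1, 2, 3, 12, 5, 6, 7, 0, 8, 10, 11, 4, 9]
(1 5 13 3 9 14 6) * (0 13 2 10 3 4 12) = (0 13 4 12)(1 5 2 10 3 9 14 6) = [13, 5, 10, 9, 12, 2, 1, 7, 8, 14, 3, 11, 0, 4, 6]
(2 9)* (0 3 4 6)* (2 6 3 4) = [4, 1, 9, 2, 3, 5, 0, 7, 8, 6] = (0 4 3 2 9 6)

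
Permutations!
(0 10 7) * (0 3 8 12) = [10, 1, 2, 8, 4, 5, 6, 3, 12, 9, 7, 11, 0] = (0 10 7 3 8 12)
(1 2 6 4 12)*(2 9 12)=[0, 9, 6, 3, 2, 5, 4, 7, 8, 12, 10, 11, 1]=(1 9 12)(2 6 4)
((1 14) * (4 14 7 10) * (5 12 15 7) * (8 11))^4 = ((1 5 12 15 7 10 4 14)(8 11))^4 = (1 7)(4 12)(5 10)(14 15)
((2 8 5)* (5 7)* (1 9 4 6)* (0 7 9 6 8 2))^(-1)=((0 7 5)(1 6)(4 8 9))^(-1)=(0 5 7)(1 6)(4 9 8)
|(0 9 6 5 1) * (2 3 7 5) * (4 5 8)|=10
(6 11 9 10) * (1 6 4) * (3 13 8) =[0, 6, 2, 13, 1, 5, 11, 7, 3, 10, 4, 9, 12, 8] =(1 6 11 9 10 4)(3 13 8)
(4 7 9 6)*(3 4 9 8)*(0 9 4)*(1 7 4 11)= (0 9 6 11 1 7 8 3)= [9, 7, 2, 0, 4, 5, 11, 8, 3, 6, 10, 1]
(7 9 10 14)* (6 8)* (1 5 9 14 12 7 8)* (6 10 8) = [0, 5, 2, 3, 4, 9, 1, 14, 10, 8, 12, 11, 7, 13, 6] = (1 5 9 8 10 12 7 14 6)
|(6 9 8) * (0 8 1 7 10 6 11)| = |(0 8 11)(1 7 10 6 9)| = 15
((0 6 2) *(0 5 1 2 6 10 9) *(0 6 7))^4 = ((0 10 9 6 7)(1 2 5))^4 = (0 7 6 9 10)(1 2 5)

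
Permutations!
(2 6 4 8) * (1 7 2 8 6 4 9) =[0, 7, 4, 3, 6, 5, 9, 2, 8, 1] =(1 7 2 4 6 9)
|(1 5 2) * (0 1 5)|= 2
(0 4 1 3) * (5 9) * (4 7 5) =(0 7 5 9 4 1 3) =[7, 3, 2, 0, 1, 9, 6, 5, 8, 4]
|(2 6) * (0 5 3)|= 6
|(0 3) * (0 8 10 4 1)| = 6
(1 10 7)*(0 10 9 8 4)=[10, 9, 2, 3, 0, 5, 6, 1, 4, 8, 7]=(0 10 7 1 9 8 4)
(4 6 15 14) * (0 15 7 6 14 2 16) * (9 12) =(0 15 2 16)(4 14)(6 7)(9 12) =[15, 1, 16, 3, 14, 5, 7, 6, 8, 12, 10, 11, 9, 13, 4, 2, 0]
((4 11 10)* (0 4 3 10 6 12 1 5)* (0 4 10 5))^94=(0 4 1 5 12 3 6 10 11)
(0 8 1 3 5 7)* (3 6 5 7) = (0 8 1 6 5 3 7) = [8, 6, 2, 7, 4, 3, 5, 0, 1]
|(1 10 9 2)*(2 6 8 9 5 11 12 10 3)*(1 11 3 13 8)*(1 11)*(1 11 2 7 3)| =|(1 13 8 9 6 2 11 12 10 5)(3 7)| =10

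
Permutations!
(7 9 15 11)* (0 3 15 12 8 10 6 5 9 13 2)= (0 3 15 11 7 13 2)(5 9 12 8 10 6)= [3, 1, 0, 15, 4, 9, 5, 13, 10, 12, 6, 7, 8, 2, 14, 11]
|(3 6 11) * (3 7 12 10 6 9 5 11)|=8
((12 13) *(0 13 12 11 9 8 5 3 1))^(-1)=((0 13 11 9 8 5 3 1))^(-1)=(0 1 3 5 8 9 11 13)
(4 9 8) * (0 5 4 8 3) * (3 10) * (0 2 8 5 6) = (0 6)(2 8 5 4 9 10 3) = [6, 1, 8, 2, 9, 4, 0, 7, 5, 10, 3]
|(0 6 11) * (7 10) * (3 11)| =|(0 6 3 11)(7 10)| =4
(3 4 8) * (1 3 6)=(1 3 4 8 6)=[0, 3, 2, 4, 8, 5, 1, 7, 6]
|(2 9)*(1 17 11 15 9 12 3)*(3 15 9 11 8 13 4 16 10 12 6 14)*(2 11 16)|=|(1 17 8 13 4 2 6 14 3)(9 11)(10 12 15 16)|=36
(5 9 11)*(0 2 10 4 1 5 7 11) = (0 2 10 4 1 5 9)(7 11) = [2, 5, 10, 3, 1, 9, 6, 11, 8, 0, 4, 7]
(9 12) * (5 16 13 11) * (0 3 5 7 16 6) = (0 3 5 6)(7 16 13 11)(9 12) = [3, 1, 2, 5, 4, 6, 0, 16, 8, 12, 10, 7, 9, 11, 14, 15, 13]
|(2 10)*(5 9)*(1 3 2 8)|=10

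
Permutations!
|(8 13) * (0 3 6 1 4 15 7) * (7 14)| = |(0 3 6 1 4 15 14 7)(8 13)| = 8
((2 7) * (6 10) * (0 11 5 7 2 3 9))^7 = (0 11 5 7 3 9)(6 10)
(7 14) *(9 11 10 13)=(7 14)(9 11 10 13)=[0, 1, 2, 3, 4, 5, 6, 14, 8, 11, 13, 10, 12, 9, 7]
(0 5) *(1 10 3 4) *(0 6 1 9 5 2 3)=[2, 10, 3, 4, 9, 6, 1, 7, 8, 5, 0]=(0 2 3 4 9 5 6 1 10)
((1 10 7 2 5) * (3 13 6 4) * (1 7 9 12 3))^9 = (1 10 9 12 3 13 6 4)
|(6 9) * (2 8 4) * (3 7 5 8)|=|(2 3 7 5 8 4)(6 9)|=6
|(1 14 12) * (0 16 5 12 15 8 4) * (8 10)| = |(0 16 5 12 1 14 15 10 8 4)| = 10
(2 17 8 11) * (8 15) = (2 17 15 8 11) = [0, 1, 17, 3, 4, 5, 6, 7, 11, 9, 10, 2, 12, 13, 14, 8, 16, 15]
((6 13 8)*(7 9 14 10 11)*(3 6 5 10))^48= (3 9 11 5 13)(6 14 7 10 8)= ((3 6 13 8 5 10 11 7 9 14))^48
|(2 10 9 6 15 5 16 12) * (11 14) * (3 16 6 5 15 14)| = 10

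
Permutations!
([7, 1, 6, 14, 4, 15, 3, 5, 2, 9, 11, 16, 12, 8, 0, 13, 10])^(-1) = [14, 1, 8, 6, 4, 7, 2, 0, 13, 9, 16, 10, 12, 15, 3, 5, 11]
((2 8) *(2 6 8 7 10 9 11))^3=(2 9 7 11 10)(6 8)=((2 7 10 9 11)(6 8))^3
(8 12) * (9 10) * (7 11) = [0, 1, 2, 3, 4, 5, 6, 11, 12, 10, 9, 7, 8] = (7 11)(8 12)(9 10)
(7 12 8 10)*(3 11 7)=[0, 1, 2, 11, 4, 5, 6, 12, 10, 9, 3, 7, 8]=(3 11 7 12 8 10)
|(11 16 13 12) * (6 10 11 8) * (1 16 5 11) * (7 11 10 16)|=|(1 7 11 5 10)(6 16 13 12 8)|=5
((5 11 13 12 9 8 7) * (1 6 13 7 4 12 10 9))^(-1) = (1 12 4 8 9 10 13 6)(5 7 11)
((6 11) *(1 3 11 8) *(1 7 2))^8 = ((1 3 11 6 8 7 2))^8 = (1 3 11 6 8 7 2)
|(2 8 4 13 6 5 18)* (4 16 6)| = 6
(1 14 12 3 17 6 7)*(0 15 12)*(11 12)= (0 15 11 12 3 17 6 7 1 14)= [15, 14, 2, 17, 4, 5, 7, 1, 8, 9, 10, 12, 3, 13, 0, 11, 16, 6]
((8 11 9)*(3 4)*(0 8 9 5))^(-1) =((0 8 11 5)(3 4))^(-1) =(0 5 11 8)(3 4)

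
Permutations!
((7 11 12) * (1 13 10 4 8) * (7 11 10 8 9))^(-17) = ((1 13 8)(4 9 7 10)(11 12))^(-17) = (1 13 8)(4 10 7 9)(11 12)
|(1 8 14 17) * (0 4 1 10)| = 7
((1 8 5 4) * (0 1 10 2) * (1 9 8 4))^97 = (0 9 8 5 1 4 10 2)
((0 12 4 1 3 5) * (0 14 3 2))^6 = (14)(0 12 4 1 2)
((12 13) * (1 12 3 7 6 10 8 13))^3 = ((1 12)(3 7 6 10 8 13))^3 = (1 12)(3 10)(6 13)(7 8)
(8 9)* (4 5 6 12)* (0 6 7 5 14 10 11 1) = [6, 0, 2, 3, 14, 7, 12, 5, 9, 8, 11, 1, 4, 13, 10] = (0 6 12 4 14 10 11 1)(5 7)(8 9)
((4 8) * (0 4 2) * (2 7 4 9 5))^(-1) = (0 2 5 9)(4 7 8) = ((0 9 5 2)(4 8 7))^(-1)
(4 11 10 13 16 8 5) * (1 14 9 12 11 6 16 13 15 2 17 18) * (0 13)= (0 13)(1 14 9 12 11 10 15 2 17 18)(4 6 16 8 5)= [13, 14, 17, 3, 6, 4, 16, 7, 5, 12, 15, 10, 11, 0, 9, 2, 8, 18, 1]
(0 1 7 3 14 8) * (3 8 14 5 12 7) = (14)(0 1 3 5 12 7 8) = [1, 3, 2, 5, 4, 12, 6, 8, 0, 9, 10, 11, 7, 13, 14]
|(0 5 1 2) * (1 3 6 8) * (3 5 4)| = 7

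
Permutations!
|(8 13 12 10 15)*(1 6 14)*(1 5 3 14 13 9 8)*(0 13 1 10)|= |(0 13 12)(1 6)(3 14 5)(8 9)(10 15)|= 6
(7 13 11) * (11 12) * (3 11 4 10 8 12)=(3 11 7 13)(4 10 8 12)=[0, 1, 2, 11, 10, 5, 6, 13, 12, 9, 8, 7, 4, 3]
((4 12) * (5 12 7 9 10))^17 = ((4 7 9 10 5 12))^17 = (4 12 5 10 9 7)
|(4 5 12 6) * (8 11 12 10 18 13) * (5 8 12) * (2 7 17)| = 9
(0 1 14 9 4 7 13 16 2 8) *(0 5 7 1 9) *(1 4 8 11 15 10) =[9, 14, 11, 3, 4, 7, 6, 13, 5, 8, 1, 15, 12, 16, 0, 10, 2] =(0 9 8 5 7 13 16 2 11 15 10 1 14)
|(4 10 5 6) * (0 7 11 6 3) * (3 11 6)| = |(0 7 6 4 10 5 11 3)| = 8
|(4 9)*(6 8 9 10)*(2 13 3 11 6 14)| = 10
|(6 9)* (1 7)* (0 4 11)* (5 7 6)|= 15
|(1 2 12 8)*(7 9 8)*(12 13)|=|(1 2 13 12 7 9 8)|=7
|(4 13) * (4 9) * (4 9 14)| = |(4 13 14)| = 3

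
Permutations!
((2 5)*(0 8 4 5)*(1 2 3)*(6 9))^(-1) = ((0 8 4 5 3 1 2)(6 9))^(-1) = (0 2 1 3 5 4 8)(6 9)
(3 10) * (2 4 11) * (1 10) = (1 10 3)(2 4 11) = [0, 10, 4, 1, 11, 5, 6, 7, 8, 9, 3, 2]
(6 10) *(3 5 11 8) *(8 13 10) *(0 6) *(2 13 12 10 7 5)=(0 6 8 3 2 13 7 5 11 12 10)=[6, 1, 13, 2, 4, 11, 8, 5, 3, 9, 0, 12, 10, 7]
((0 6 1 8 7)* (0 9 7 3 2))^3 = ((0 6 1 8 3 2)(7 9))^3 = (0 8)(1 2)(3 6)(7 9)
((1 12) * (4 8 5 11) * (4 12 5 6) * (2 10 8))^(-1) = ((1 5 11 12)(2 10 8 6 4))^(-1) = (1 12 11 5)(2 4 6 8 10)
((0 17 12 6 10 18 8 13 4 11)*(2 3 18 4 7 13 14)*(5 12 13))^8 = ((0 17 13 7 5 12 6 10 4 11)(2 3 18 8 14))^8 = (0 4 6 5 13)(2 8 3 14 18)(7 17 11 10 12)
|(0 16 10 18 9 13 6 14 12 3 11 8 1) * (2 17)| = 26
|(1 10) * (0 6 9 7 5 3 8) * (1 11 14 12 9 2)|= |(0 6 2 1 10 11 14 12 9 7 5 3 8)|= 13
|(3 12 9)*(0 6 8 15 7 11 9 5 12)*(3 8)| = |(0 6 3)(5 12)(7 11 9 8 15)| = 30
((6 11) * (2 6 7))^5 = (2 6 11 7)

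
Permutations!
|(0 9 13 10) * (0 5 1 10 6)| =12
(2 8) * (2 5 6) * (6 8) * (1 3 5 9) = (1 3 5 8 9)(2 6) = [0, 3, 6, 5, 4, 8, 2, 7, 9, 1]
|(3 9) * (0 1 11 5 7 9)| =|(0 1 11 5 7 9 3)| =7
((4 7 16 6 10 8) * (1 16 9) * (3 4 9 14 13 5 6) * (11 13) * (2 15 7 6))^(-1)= (1 9 8 10 6 4 3 16)(2 5 13 11 14 7 15)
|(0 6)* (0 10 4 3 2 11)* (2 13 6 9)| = |(0 9 2 11)(3 13 6 10 4)| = 20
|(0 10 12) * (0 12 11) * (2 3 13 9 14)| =|(0 10 11)(2 3 13 9 14)| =15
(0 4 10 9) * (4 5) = [5, 1, 2, 3, 10, 4, 6, 7, 8, 0, 9] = (0 5 4 10 9)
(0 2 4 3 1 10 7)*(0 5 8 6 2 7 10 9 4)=(10)(0 7 5 8 6 2)(1 9 4 3)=[7, 9, 0, 1, 3, 8, 2, 5, 6, 4, 10]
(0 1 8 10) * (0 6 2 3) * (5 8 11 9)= (0 1 11 9 5 8 10 6 2 3)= [1, 11, 3, 0, 4, 8, 2, 7, 10, 5, 6, 9]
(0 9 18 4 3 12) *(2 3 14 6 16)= (0 9 18 4 14 6 16 2 3 12)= [9, 1, 3, 12, 14, 5, 16, 7, 8, 18, 10, 11, 0, 13, 6, 15, 2, 17, 4]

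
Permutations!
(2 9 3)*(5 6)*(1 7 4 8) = (1 7 4 8)(2 9 3)(5 6) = [0, 7, 9, 2, 8, 6, 5, 4, 1, 3]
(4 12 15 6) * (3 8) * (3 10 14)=[0, 1, 2, 8, 12, 5, 4, 7, 10, 9, 14, 11, 15, 13, 3, 6]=(3 8 10 14)(4 12 15 6)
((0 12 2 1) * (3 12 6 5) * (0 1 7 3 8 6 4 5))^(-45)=(2 12 3 7)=((0 4 5 8 6)(2 7 3 12))^(-45)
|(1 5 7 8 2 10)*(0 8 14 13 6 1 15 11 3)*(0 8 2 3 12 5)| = 12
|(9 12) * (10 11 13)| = 6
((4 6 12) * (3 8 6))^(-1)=(3 4 12 6 8)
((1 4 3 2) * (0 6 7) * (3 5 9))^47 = (0 7 6)(1 2 3 9 5 4)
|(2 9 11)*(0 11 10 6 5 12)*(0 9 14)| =20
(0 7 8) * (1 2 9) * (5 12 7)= (0 5 12 7 8)(1 2 9)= [5, 2, 9, 3, 4, 12, 6, 8, 0, 1, 10, 11, 7]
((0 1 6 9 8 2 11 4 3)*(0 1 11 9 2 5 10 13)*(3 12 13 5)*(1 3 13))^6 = (0 2 4 8 1)(6 11 9 12 13)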